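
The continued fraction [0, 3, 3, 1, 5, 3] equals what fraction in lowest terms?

Using pₖ = aₖpₖ₋₁ + pₖ₋₂ and qₖ = aₖqₖ₋₁ + qₖ₋₂:
  k=0: a=0, p=0, q=1
  k=1: a=3, p=1, q=3
  k=2: a=3, p=3, q=10
  k=3: a=1, p=4, q=13
  k=4: a=5, p=23, q=75
  k=5: a=3, p=73, q=238

73/238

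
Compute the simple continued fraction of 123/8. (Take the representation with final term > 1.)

[15; 2, 1, 2]

123 = 15×8 + 3
8 = 2×3 + 2
3 = 1×2 + 1
2 = 2×1 + 0  (stop)
So 123/8 = [15; 2, 1, 2].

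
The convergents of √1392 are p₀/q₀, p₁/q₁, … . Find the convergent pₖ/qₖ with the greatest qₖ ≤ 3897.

√1392 = [37; 3, 4, 3, 74, …] (period length 4).
Convergents:
  p_0/q_0 = 37/1
  p_1/q_1 = 112/3
  p_2/q_2 = 485/13
  p_3/q_3 = 1567/42
  p_4/q_4 = 116443/3121
  p_5/q_5 = 350896/9405
q_4 = 3121 ≤ 3897 < 9405 = q_5, so the answer is 116443/3121.

116443/3121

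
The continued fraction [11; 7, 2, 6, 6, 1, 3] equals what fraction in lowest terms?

29828/2679

Fold from the inside: start with 3/1.
  1 + 1/3 = 4/3
  6 + 3/4 = 27/4
  6 + 4/27 = 166/27
  2 + 27/166 = 359/166
  7 + 166/359 = 2679/359
  11 + 359/2679 = 29828/2679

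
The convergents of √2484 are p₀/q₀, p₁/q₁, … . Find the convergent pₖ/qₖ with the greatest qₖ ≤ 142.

6529/131

√2484 = [49; 1, 5, 4, 5, 1, 98, …] (period length 6).
Convergents:
  p_0/q_0 = 49/1
  p_1/q_1 = 50/1
  p_2/q_2 = 299/6
  p_3/q_3 = 1246/25
  p_4/q_4 = 6529/131
  p_5/q_5 = 7775/156
q_4 = 131 ≤ 142 < 156 = q_5, so the answer is 6529/131.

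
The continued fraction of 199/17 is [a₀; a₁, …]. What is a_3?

2

199 = 11·17 + 12   →  a_0 = 11
17 = 1·12 + 5   →  a_1 = 1
12 = 2·5 + 2   →  a_2 = 2
5 = 2·2 + 1   →  a_3 = 2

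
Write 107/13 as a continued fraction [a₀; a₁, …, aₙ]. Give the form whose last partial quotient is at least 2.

[8; 4, 3]

107 = 8×13 + 3
13 = 4×3 + 1
3 = 3×1 + 0  (stop)
So 107/13 = [8; 4, 3].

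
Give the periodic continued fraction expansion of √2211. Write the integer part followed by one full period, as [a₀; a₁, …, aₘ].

a₀ = ⌊√2211⌋ = 47.
With m₀=0, d₀=1 and mₖ₊₁ = dₖaₖ − mₖ, dₖ₊₁ = (n − mₖ₊₁²)/dₖ, aₖ₊₁ = ⌊(a₀+mₖ₊₁)/dₖ₊₁⌋:
  k=1: m=47, d=2, a=47
  k=2: m=47, d=1, a=94
d=1 and a=2a₀=94 at k=2, so the next step gives (m, d) = (47, 2) again — its k=1 value — and the period has length 2.

[47; 47, 94]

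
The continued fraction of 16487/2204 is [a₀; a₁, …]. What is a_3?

16487 = 7·2204 + 1059   →  a_0 = 7
2204 = 2·1059 + 86   →  a_1 = 2
1059 = 12·86 + 27   →  a_2 = 12
86 = 3·27 + 5   →  a_3 = 3

3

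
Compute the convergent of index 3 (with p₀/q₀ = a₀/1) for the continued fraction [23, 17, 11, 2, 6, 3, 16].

9062/393

Using pₖ = aₖpₖ₋₁ + pₖ₋₂, qₖ = aₖqₖ₋₁ + qₖ₋₂ (with p₋₁=1, p₋₂=0, q₋₁=0, q₋₂=1):
  k=0: a=23, p=23, q=1
  k=1: a=17, p=392, q=17
  k=2: a=11, p=4335, q=188
  k=3: a=2, p=9062, q=393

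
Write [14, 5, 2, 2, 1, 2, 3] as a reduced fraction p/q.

Using pₖ = aₖpₖ₋₁ + pₖ₋₂ and qₖ = aₖqₖ₋₁ + qₖ₋₂:
  k=0: a=14, p=14, q=1
  k=1: a=5, p=71, q=5
  k=2: a=2, p=156, q=11
  k=3: a=2, p=383, q=27
  k=4: a=1, p=539, q=38
  k=5: a=2, p=1461, q=103
  k=6: a=3, p=4922, q=347

4922/347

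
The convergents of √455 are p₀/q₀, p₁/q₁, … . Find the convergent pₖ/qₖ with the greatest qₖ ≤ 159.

√455 = [21; 3, 42, …] (period length 2).
Convergents:
  p_0/q_0 = 21/1
  p_1/q_1 = 64/3
  p_2/q_2 = 2709/127
  p_3/q_3 = 8191/384
q_2 = 127 ≤ 159 < 384 = q_3, so the answer is 2709/127.

2709/127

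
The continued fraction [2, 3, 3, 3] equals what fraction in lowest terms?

Fold from the inside: start with 3/1.
  3 + 1/3 = 10/3
  3 + 3/10 = 33/10
  2 + 10/33 = 76/33

76/33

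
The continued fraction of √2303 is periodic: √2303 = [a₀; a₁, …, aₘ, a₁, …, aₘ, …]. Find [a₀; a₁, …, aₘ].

a₀ = ⌊√2303⌋ = 47.
With m₀=0, d₀=1 and mₖ₊₁ = dₖaₖ − mₖ, dₖ₊₁ = (n − mₖ₊₁²)/dₖ, aₖ₊₁ = ⌊(a₀+mₖ₊₁)/dₖ₊₁⌋:
  k=1: m=47, d=94, a=1
  k=2: m=47, d=1, a=94
d=1 and a=2a₀=94 at k=2, so the next step gives (m, d) = (47, 94) again — its k=1 value — and the period has length 2.

[47; 1, 94]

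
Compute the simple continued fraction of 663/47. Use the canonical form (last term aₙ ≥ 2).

[14; 9, 2, 2]

663 = 14*47 + 5
47 = 9*5 + 2
5 = 2*2 + 1
2 = 2*1 + 0  (stop)
So 663/47 = [14; 9, 2, 2].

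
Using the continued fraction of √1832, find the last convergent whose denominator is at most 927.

22899/535

√1832 = [42; 1, 4, 21, 4, 1, 84, …] (period length 6).
Convergents:
  p_0/q_0 = 42/1
  p_1/q_1 = 43/1
  p_2/q_2 = 214/5
  p_3/q_3 = 4537/106
  p_4/q_4 = 18362/429
  p_5/q_5 = 22899/535
  p_6/q_6 = 1941878/45369
q_5 = 535 ≤ 927 < 45369 = q_6, so the answer is 22899/535.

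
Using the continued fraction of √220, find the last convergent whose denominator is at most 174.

2566/173

√220 = [14; 1, 4, 1, 28, …] (period length 4).
Convergents:
  p_0/q_0 = 14/1
  p_1/q_1 = 15/1
  p_2/q_2 = 74/5
  p_3/q_3 = 89/6
  p_4/q_4 = 2566/173
  p_5/q_5 = 2655/179
q_4 = 173 ≤ 174 < 179 = q_5, so the answer is 2566/173.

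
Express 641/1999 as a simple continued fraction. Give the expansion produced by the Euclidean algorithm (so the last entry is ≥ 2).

[0; 3, 8, 2, 3, 3, 3]

641 = 0·1999 + 641
1999 = 3·641 + 76
641 = 8·76 + 33
76 = 2·33 + 10
33 = 3·10 + 3
10 = 3·3 + 1
3 = 3·1 + 0  (stop)
So 641/1999 = [0; 3, 8, 2, 3, 3, 3].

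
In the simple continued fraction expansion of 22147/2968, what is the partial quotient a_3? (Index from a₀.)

15

22147 = 7·2968 + 1371   →  a_0 = 7
2968 = 2·1371 + 226   →  a_1 = 2
1371 = 6·226 + 15   →  a_2 = 6
226 = 15·15 + 1   →  a_3 = 15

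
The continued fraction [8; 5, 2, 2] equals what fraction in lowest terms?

Fold from the inside: start with 2/1.
  2 + 1/2 = 5/2
  5 + 2/5 = 27/5
  8 + 5/27 = 221/27

221/27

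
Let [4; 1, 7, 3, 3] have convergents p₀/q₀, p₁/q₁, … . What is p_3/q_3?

Using pₖ = aₖpₖ₋₁ + pₖ₋₂, qₖ = aₖqₖ₋₁ + qₖ₋₂ (with p₋₁=1, p₋₂=0, q₋₁=0, q₋₂=1):
  k=0: a=4, p=4, q=1
  k=1: a=1, p=5, q=1
  k=2: a=7, p=39, q=8
  k=3: a=3, p=122, q=25

122/25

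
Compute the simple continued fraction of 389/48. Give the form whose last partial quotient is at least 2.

[8; 9, 1, 1, 2]

389 = 8×48 + 5
48 = 9×5 + 3
5 = 1×3 + 2
3 = 1×2 + 1
2 = 2×1 + 0  (stop)
So 389/48 = [8; 9, 1, 1, 2].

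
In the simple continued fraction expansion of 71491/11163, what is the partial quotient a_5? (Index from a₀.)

71491 = 6·11163 + 4513   →  a_0 = 6
11163 = 2·4513 + 2137   →  a_1 = 2
4513 = 2·2137 + 239   →  a_2 = 2
2137 = 8·239 + 225   →  a_3 = 8
239 = 1·225 + 14   →  a_4 = 1
225 = 16·14 + 1   →  a_5 = 16

16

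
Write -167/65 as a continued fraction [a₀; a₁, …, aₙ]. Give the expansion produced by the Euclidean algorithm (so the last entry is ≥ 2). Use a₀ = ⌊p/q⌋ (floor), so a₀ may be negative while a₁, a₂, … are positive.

[-3; 2, 3, 9]

-167 = -3×65 + 28
65 = 2×28 + 9
28 = 3×9 + 1
9 = 9×1 + 0  (stop)
So -167/65 = [-3; 2, 3, 9].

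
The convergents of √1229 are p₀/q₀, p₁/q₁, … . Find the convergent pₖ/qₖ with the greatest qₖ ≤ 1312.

21490/613

√1229 = [35; 17, 1, 1, 17, 70, …] (period length 5).
Convergents:
  p_0/q_0 = 35/1
  p_1/q_1 = 596/17
  p_2/q_2 = 631/18
  p_3/q_3 = 1227/35
  p_4/q_4 = 21490/613
  p_5/q_5 = 1505527/42945
q_4 = 613 ≤ 1312 < 42945 = q_5, so the answer is 21490/613.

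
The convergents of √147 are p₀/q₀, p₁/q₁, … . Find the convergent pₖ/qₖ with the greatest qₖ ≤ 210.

2340/193

√147 = [12; 8, 24, …] (period length 2).
Convergents:
  p_0/q_0 = 12/1
  p_1/q_1 = 97/8
  p_2/q_2 = 2340/193
  p_3/q_3 = 18817/1552
q_2 = 193 ≤ 210 < 1552 = q_3, so the answer is 2340/193.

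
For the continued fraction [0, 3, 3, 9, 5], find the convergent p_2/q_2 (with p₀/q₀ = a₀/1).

Using pₖ = aₖpₖ₋₁ + pₖ₋₂, qₖ = aₖqₖ₋₁ + qₖ₋₂ (with p₋₁=1, p₋₂=0, q₋₁=0, q₋₂=1):
  k=0: a=0, p=0, q=1
  k=1: a=3, p=1, q=3
  k=2: a=3, p=3, q=10

3/10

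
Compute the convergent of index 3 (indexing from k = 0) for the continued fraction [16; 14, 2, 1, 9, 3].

691/43

Using pₖ = aₖpₖ₋₁ + pₖ₋₂, qₖ = aₖqₖ₋₁ + qₖ₋₂ (with p₋₁=1, p₋₂=0, q₋₁=0, q₋₂=1):
  k=0: a=16, p=16, q=1
  k=1: a=14, p=225, q=14
  k=2: a=2, p=466, q=29
  k=3: a=1, p=691, q=43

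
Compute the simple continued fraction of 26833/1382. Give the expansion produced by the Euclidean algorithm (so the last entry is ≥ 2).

26833 = 19·1382 + 575
1382 = 2·575 + 232
575 = 2·232 + 111
232 = 2·111 + 10
111 = 11·10 + 1
10 = 10·1 + 0  (stop)
So 26833/1382 = [19; 2, 2, 2, 11, 10].

[19; 2, 2, 2, 11, 10]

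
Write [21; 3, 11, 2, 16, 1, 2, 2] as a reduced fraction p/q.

Using pₖ = aₖpₖ₋₁ + pₖ₋₂ and qₖ = aₖqₖ₋₁ + qₖ₋₂:
  k=0: a=21, p=21, q=1
  k=1: a=3, p=64, q=3
  k=2: a=11, p=725, q=34
  k=3: a=2, p=1514, q=71
  k=4: a=16, p=24949, q=1170
  k=5: a=1, p=26463, q=1241
  k=6: a=2, p=77875, q=3652
  k=7: a=2, p=182213, q=8545

182213/8545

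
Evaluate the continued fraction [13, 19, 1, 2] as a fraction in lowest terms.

770/59

Using pₖ = aₖpₖ₋₁ + pₖ₋₂ and qₖ = aₖqₖ₋₁ + qₖ₋₂:
  k=0: a=13, p=13, q=1
  k=1: a=19, p=248, q=19
  k=2: a=1, p=261, q=20
  k=3: a=2, p=770, q=59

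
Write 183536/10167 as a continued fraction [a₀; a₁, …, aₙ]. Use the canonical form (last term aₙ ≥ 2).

183536 = 18×10167 + 530
10167 = 19×530 + 97
530 = 5×97 + 45
97 = 2×45 + 7
45 = 6×7 + 3
7 = 2×3 + 1
3 = 3×1 + 0  (stop)
So 183536/10167 = [18; 19, 5, 2, 6, 2, 3].

[18; 19, 5, 2, 6, 2, 3]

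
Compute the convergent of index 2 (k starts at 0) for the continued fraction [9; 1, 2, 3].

29/3

Using pₖ = aₖpₖ₋₁ + pₖ₋₂, qₖ = aₖqₖ₋₁ + qₖ₋₂ (with p₋₁=1, p₋₂=0, q₋₁=0, q₋₂=1):
  k=0: a=9, p=9, q=1
  k=1: a=1, p=10, q=1
  k=2: a=2, p=29, q=3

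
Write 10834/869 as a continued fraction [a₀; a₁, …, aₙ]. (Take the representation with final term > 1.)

[12; 2, 7, 8, 7]

10834 = 12*869 + 406
869 = 2*406 + 57
406 = 7*57 + 7
57 = 8*7 + 1
7 = 7*1 + 0  (stop)
So 10834/869 = [12; 2, 7, 8, 7].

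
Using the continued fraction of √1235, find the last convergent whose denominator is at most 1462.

√1235 = [35; 7, 70, …] (period length 2).
Convergents:
  p_0/q_0 = 35/1
  p_1/q_1 = 246/7
  p_2/q_2 = 17255/491
  p_3/q_3 = 121031/3444
q_2 = 491 ≤ 1462 < 3444 = q_3, so the answer is 17255/491.

17255/491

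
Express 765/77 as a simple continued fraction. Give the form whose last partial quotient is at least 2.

765 = 9×77 + 72
77 = 1×72 + 5
72 = 14×5 + 2
5 = 2×2 + 1
2 = 2×1 + 0  (stop)
So 765/77 = [9; 1, 14, 2, 2].

[9; 1, 14, 2, 2]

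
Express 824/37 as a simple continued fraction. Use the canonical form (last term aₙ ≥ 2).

824 = 22×37 + 10
37 = 3×10 + 7
10 = 1×7 + 3
7 = 2×3 + 1
3 = 3×1 + 0  (stop)
So 824/37 = [22; 3, 1, 2, 3].

[22; 3, 1, 2, 3]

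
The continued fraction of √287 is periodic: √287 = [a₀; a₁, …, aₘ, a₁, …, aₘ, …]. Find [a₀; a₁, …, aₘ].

[16; 1, 15, 1, 32]

a₀ = ⌊√287⌋ = 16.
With m₀=0, d₀=1 and mₖ₊₁ = dₖaₖ − mₖ, dₖ₊₁ = (n − mₖ₊₁²)/dₖ, aₖ₊₁ = ⌊(a₀+mₖ₊₁)/dₖ₊₁⌋:
  k=1: m=16, d=31, a=1
  k=2: m=15, d=2, a=15
  k=3: m=15, d=31, a=1
  k=4: m=16, d=1, a=32
d=1 and a=2a₀=32 at k=4, so the next step gives (m, d) = (16, 31) again — its k=1 value — and the period has length 4.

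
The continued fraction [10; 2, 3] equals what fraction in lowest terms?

Fold from the inside: start with 3/1.
  2 + 1/3 = 7/3
  10 + 3/7 = 73/7

73/7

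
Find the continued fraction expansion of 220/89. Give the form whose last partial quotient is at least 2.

[2; 2, 8, 2, 2]

220 = 2×89 + 42
89 = 2×42 + 5
42 = 8×5 + 2
5 = 2×2 + 1
2 = 2×1 + 0  (stop)
So 220/89 = [2; 2, 8, 2, 2].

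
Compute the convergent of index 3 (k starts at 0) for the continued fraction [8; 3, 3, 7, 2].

Using pₖ = aₖpₖ₋₁ + pₖ₋₂, qₖ = aₖqₖ₋₁ + qₖ₋₂ (with p₋₁=1, p₋₂=0, q₋₁=0, q₋₂=1):
  k=0: a=8, p=8, q=1
  k=1: a=3, p=25, q=3
  k=2: a=3, p=83, q=10
  k=3: a=7, p=606, q=73

606/73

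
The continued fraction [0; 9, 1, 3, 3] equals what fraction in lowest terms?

13/127

Using pₖ = aₖpₖ₋₁ + pₖ₋₂ and qₖ = aₖqₖ₋₁ + qₖ₋₂:
  k=0: a=0, p=0, q=1
  k=1: a=9, p=1, q=9
  k=2: a=1, p=1, q=10
  k=3: a=3, p=4, q=39
  k=4: a=3, p=13, q=127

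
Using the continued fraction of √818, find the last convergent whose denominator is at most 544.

√818 = [28; 1, 1, 1, 1, 56, …] (period length 5).
Convergents:
  p_0/q_0 = 28/1
  p_1/q_1 = 29/1
  p_2/q_2 = 57/2
  p_3/q_3 = 86/3
  p_4/q_4 = 143/5
  p_5/q_5 = 8094/283
  p_6/q_6 = 8237/288
  p_7/q_7 = 16331/571
q_6 = 288 ≤ 544 < 571 = q_7, so the answer is 8237/288.

8237/288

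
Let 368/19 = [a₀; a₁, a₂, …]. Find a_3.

2

368 = 19·19 + 7   →  a_0 = 19
19 = 2·7 + 5   →  a_1 = 2
7 = 1·5 + 2   →  a_2 = 1
5 = 2·2 + 1   →  a_3 = 2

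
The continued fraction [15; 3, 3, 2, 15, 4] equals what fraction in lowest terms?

22084/1443

Using pₖ = aₖpₖ₋₁ + pₖ₋₂ and qₖ = aₖqₖ₋₁ + qₖ₋₂:
  k=0: a=15, p=15, q=1
  k=1: a=3, p=46, q=3
  k=2: a=3, p=153, q=10
  k=3: a=2, p=352, q=23
  k=4: a=15, p=5433, q=355
  k=5: a=4, p=22084, q=1443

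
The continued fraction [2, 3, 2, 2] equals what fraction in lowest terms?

Fold from the inside: start with 2/1.
  2 + 1/2 = 5/2
  3 + 2/5 = 17/5
  2 + 5/17 = 39/17

39/17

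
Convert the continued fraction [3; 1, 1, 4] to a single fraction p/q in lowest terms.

Fold from the inside: start with 4/1.
  1 + 1/4 = 5/4
  1 + 4/5 = 9/5
  3 + 5/9 = 32/9

32/9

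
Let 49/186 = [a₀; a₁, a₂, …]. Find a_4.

1

49 = 0·186 + 49   →  a_0 = 0
186 = 3·49 + 39   →  a_1 = 3
49 = 1·39 + 10   →  a_2 = 1
39 = 3·10 + 9   →  a_3 = 3
10 = 1·9 + 1   →  a_4 = 1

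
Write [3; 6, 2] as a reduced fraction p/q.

Fold from the inside: start with 2/1.
  6 + 1/2 = 13/2
  3 + 2/13 = 41/13

41/13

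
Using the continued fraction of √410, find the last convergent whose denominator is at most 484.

3260/161

√410 = [20; 4, 40, …] (period length 2).
Convergents:
  p_0/q_0 = 20/1
  p_1/q_1 = 81/4
  p_2/q_2 = 3260/161
  p_3/q_3 = 13121/648
q_2 = 161 ≤ 484 < 648 = q_3, so the answer is 3260/161.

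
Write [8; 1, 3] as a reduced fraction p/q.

Fold from the inside: start with 3/1.
  1 + 1/3 = 4/3
  8 + 3/4 = 35/4

35/4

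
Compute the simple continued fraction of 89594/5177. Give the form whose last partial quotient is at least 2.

89594 = 17*5177 + 1585
5177 = 3*1585 + 422
1585 = 3*422 + 319
422 = 1*319 + 103
319 = 3*103 + 10
103 = 10*10 + 3
10 = 3*3 + 1
3 = 3*1 + 0  (stop)
So 89594/5177 = [17; 3, 3, 1, 3, 10, 3, 3].

[17; 3, 3, 1, 3, 10, 3, 3]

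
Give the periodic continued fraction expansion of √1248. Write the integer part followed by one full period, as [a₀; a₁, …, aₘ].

[35; 3, 17, 3, 70]

a₀ = ⌊√1248⌋ = 35.
With m₀=0, d₀=1 and mₖ₊₁ = dₖaₖ − mₖ, dₖ₊₁ = (n − mₖ₊₁²)/dₖ, aₖ₊₁ = ⌊(a₀+mₖ₊₁)/dₖ₊₁⌋:
  k=1: m=35, d=23, a=3
  k=2: m=34, d=4, a=17
  k=3: m=34, d=23, a=3
  k=4: m=35, d=1, a=70
d=1 and a=2a₀=70 at k=4, so the next step gives (m, d) = (35, 23) again — its k=1 value — and the period has length 4.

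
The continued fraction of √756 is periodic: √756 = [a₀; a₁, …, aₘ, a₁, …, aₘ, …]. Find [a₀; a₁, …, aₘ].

[27; 2, 54]

a₀ = ⌊√756⌋ = 27.
With m₀=0, d₀=1 and mₖ₊₁ = dₖaₖ − mₖ, dₖ₊₁ = (n − mₖ₊₁²)/dₖ, aₖ₊₁ = ⌊(a₀+mₖ₊₁)/dₖ₊₁⌋:
  k=1: m=27, d=27, a=2
  k=2: m=27, d=1, a=54
d=1 and a=2a₀=54 at k=2, so the next step gives (m, d) = (27, 27) again — its k=1 value — and the period has length 2.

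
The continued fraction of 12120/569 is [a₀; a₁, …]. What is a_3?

18

12120 = 21·569 + 171   →  a_0 = 21
569 = 3·171 + 56   →  a_1 = 3
171 = 3·56 + 3   →  a_2 = 3
56 = 18·3 + 2   →  a_3 = 18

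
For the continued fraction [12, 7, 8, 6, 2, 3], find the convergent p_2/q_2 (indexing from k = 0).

Using pₖ = aₖpₖ₋₁ + pₖ₋₂, qₖ = aₖqₖ₋₁ + qₖ₋₂ (with p₋₁=1, p₋₂=0, q₋₁=0, q₋₂=1):
  k=0: a=12, p=12, q=1
  k=1: a=7, p=85, q=7
  k=2: a=8, p=692, q=57

692/57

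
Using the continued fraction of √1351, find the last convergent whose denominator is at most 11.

√1351 = [36; 1, 3, 10, 3, 1, 72, …] (period length 6).
Convergents:
  p_0/q_0 = 36/1
  p_1/q_1 = 37/1
  p_2/q_2 = 147/4
  p_3/q_3 = 1507/41
q_2 = 4 ≤ 11 < 41 = q_3, so the answer is 147/4.

147/4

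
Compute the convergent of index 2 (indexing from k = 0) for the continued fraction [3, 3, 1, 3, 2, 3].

Using pₖ = aₖpₖ₋₁ + pₖ₋₂, qₖ = aₖqₖ₋₁ + qₖ₋₂ (with p₋₁=1, p₋₂=0, q₋₁=0, q₋₂=1):
  k=0: a=3, p=3, q=1
  k=1: a=3, p=10, q=3
  k=2: a=1, p=13, q=4

13/4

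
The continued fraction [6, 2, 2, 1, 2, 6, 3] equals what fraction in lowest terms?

Fold from the inside: start with 3/1.
  6 + 1/3 = 19/3
  2 + 3/19 = 41/19
  1 + 19/41 = 60/41
  2 + 41/60 = 161/60
  2 + 60/161 = 382/161
  6 + 161/382 = 2453/382

2453/382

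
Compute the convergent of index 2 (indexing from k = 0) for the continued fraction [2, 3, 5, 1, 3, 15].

Using pₖ = aₖpₖ₋₁ + pₖ₋₂, qₖ = aₖqₖ₋₁ + qₖ₋₂ (with p₋₁=1, p₋₂=0, q₋₁=0, q₋₂=1):
  k=0: a=2, p=2, q=1
  k=1: a=3, p=7, q=3
  k=2: a=5, p=37, q=16

37/16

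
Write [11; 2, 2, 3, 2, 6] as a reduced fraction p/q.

2864/251

Fold from the inside: start with 6/1.
  2 + 1/6 = 13/6
  3 + 6/13 = 45/13
  2 + 13/45 = 103/45
  2 + 45/103 = 251/103
  11 + 103/251 = 2864/251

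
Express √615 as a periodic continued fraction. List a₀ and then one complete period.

[24; 1, 3, 1, 48]

a₀ = ⌊√615⌋ = 24.
With m₀=0, d₀=1 and mₖ₊₁ = dₖaₖ − mₖ, dₖ₊₁ = (n − mₖ₊₁²)/dₖ, aₖ₊₁ = ⌊(a₀+mₖ₊₁)/dₖ₊₁⌋:
  k=1: m=24, d=39, a=1
  k=2: m=15, d=10, a=3
  k=3: m=15, d=39, a=1
  k=4: m=24, d=1, a=48
d=1 and a=2a₀=48 at k=4, so the next step gives (m, d) = (24, 39) again — its k=1 value — and the period has length 4.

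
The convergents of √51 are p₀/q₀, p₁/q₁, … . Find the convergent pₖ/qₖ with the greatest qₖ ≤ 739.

4999/700

√51 = [7; 7, 14, …] (period length 2).
Convergents:
  p_0/q_0 = 7/1
  p_1/q_1 = 50/7
  p_2/q_2 = 707/99
  p_3/q_3 = 4999/700
  p_4/q_4 = 70693/9899
q_3 = 700 ≤ 739 < 9899 = q_4, so the answer is 4999/700.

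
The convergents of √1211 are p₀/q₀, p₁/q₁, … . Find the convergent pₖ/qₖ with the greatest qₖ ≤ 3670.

√1211 = [34; 1, 3, 1, 68, …] (period length 4).
Convergents:
  p_0/q_0 = 34/1
  p_1/q_1 = 35/1
  p_2/q_2 = 139/4
  p_3/q_3 = 174/5
  p_4/q_4 = 11971/344
  p_5/q_5 = 12145/349
  p_6/q_6 = 48406/1391
  p_7/q_7 = 60551/1740
  p_8/q_8 = 4165874/119711
q_7 = 1740 ≤ 3670 < 119711 = q_8, so the answer is 60551/1740.

60551/1740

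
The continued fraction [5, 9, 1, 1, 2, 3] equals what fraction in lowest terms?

Using pₖ = aₖpₖ₋₁ + pₖ₋₂ and qₖ = aₖqₖ₋₁ + qₖ₋₂:
  k=0: a=5, p=5, q=1
  k=1: a=9, p=46, q=9
  k=2: a=1, p=51, q=10
  k=3: a=1, p=97, q=19
  k=4: a=2, p=245, q=48
  k=5: a=3, p=832, q=163

832/163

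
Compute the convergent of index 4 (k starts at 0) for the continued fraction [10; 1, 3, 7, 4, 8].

1291/120

Using pₖ = aₖpₖ₋₁ + pₖ₋₂, qₖ = aₖqₖ₋₁ + qₖ₋₂ (with p₋₁=1, p₋₂=0, q₋₁=0, q₋₂=1):
  k=0: a=10, p=10, q=1
  k=1: a=1, p=11, q=1
  k=2: a=3, p=43, q=4
  k=3: a=7, p=312, q=29
  k=4: a=4, p=1291, q=120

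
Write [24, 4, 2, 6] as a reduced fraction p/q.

1405/58

Fold from the inside: start with 6/1.
  2 + 1/6 = 13/6
  4 + 6/13 = 58/13
  24 + 13/58 = 1405/58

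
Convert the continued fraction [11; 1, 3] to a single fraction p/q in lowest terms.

47/4

Fold from the inside: start with 3/1.
  1 + 1/3 = 4/3
  11 + 3/4 = 47/4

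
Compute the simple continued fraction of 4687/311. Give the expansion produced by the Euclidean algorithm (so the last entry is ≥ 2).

4687 = 15×311 + 22
311 = 14×22 + 3
22 = 7×3 + 1
3 = 3×1 + 0  (stop)
So 4687/311 = [15; 14, 7, 3].

[15; 14, 7, 3]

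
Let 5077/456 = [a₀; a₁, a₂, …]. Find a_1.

7

5077 = 11·456 + 61   →  a_0 = 11
456 = 7·61 + 29   →  a_1 = 7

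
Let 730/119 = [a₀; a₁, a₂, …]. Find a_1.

7

730 = 6·119 + 16   →  a_0 = 6
119 = 7·16 + 7   →  a_1 = 7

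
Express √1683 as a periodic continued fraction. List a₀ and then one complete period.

[41; 41, 82]

a₀ = ⌊√1683⌋ = 41.
With m₀=0, d₀=1 and mₖ₊₁ = dₖaₖ − mₖ, dₖ₊₁ = (n − mₖ₊₁²)/dₖ, aₖ₊₁ = ⌊(a₀+mₖ₊₁)/dₖ₊₁⌋:
  k=1: m=41, d=2, a=41
  k=2: m=41, d=1, a=82
d=1 and a=2a₀=82 at k=2, so the next step gives (m, d) = (41, 2) again — its k=1 value — and the period has length 2.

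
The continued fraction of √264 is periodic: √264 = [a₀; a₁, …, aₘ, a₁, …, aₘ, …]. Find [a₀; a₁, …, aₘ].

a₀ = ⌊√264⌋ = 16.
With m₀=0, d₀=1 and mₖ₊₁ = dₖaₖ − mₖ, dₖ₊₁ = (n − mₖ₊₁²)/dₖ, aₖ₊₁ = ⌊(a₀+mₖ₊₁)/dₖ₊₁⌋:
  k=1: m=16, d=8, a=4
  k=2: m=16, d=1, a=32
d=1 and a=2a₀=32 at k=2, so the next step gives (m, d) = (16, 8) again — its k=1 value — and the period has length 2.

[16; 4, 32]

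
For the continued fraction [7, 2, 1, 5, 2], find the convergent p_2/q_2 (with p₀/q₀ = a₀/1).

22/3

Using pₖ = aₖpₖ₋₁ + pₖ₋₂, qₖ = aₖqₖ₋₁ + qₖ₋₂ (with p₋₁=1, p₋₂=0, q₋₁=0, q₋₂=1):
  k=0: a=7, p=7, q=1
  k=1: a=2, p=15, q=2
  k=2: a=1, p=22, q=3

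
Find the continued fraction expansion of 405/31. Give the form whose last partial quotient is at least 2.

405 = 13·31 + 2
31 = 15·2 + 1
2 = 2·1 + 0  (stop)
So 405/31 = [13; 15, 2].

[13; 15, 2]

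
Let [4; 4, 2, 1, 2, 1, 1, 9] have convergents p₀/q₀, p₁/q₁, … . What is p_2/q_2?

38/9

Using pₖ = aₖpₖ₋₁ + pₖ₋₂, qₖ = aₖqₖ₋₁ + qₖ₋₂ (with p₋₁=1, p₋₂=0, q₋₁=0, q₋₂=1):
  k=0: a=4, p=4, q=1
  k=1: a=4, p=17, q=4
  k=2: a=2, p=38, q=9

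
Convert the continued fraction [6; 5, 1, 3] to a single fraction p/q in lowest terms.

142/23

Fold from the inside: start with 3/1.
  1 + 1/3 = 4/3
  5 + 3/4 = 23/4
  6 + 4/23 = 142/23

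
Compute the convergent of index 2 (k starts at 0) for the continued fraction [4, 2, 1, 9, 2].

Using pₖ = aₖpₖ₋₁ + pₖ₋₂, qₖ = aₖqₖ₋₁ + qₖ₋₂ (with p₋₁=1, p₋₂=0, q₋₁=0, q₋₂=1):
  k=0: a=4, p=4, q=1
  k=1: a=2, p=9, q=2
  k=2: a=1, p=13, q=3

13/3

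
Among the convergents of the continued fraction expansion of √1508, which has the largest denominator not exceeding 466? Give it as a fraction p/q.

17902/461

√1508 = [38; 1, 4, 1, 76, …] (period length 4).
Convergents:
  p_0/q_0 = 38/1
  p_1/q_1 = 39/1
  p_2/q_2 = 194/5
  p_3/q_3 = 233/6
  p_4/q_4 = 17902/461
  p_5/q_5 = 18135/467
q_4 = 461 ≤ 466 < 467 = q_5, so the answer is 17902/461.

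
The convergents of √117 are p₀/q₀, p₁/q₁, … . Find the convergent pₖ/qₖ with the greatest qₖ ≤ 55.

530/49

√117 = [10; 1, 4, 2, 4, 1, 20, …] (period length 6).
Convergents:
  p_0/q_0 = 10/1
  p_1/q_1 = 11/1
  p_2/q_2 = 54/5
  p_3/q_3 = 119/11
  p_4/q_4 = 530/49
  p_5/q_5 = 649/60
q_4 = 49 ≤ 55 < 60 = q_5, so the answer is 530/49.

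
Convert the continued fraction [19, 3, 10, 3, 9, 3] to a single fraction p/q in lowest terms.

53737/2781

Fold from the inside: start with 3/1.
  9 + 1/3 = 28/3
  3 + 3/28 = 87/28
  10 + 28/87 = 898/87
  3 + 87/898 = 2781/898
  19 + 898/2781 = 53737/2781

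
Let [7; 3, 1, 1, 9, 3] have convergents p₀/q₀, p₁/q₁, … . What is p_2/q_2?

29/4

Using pₖ = aₖpₖ₋₁ + pₖ₋₂, qₖ = aₖqₖ₋₁ + qₖ₋₂ (with p₋₁=1, p₋₂=0, q₋₁=0, q₋₂=1):
  k=0: a=7, p=7, q=1
  k=1: a=3, p=22, q=3
  k=2: a=1, p=29, q=4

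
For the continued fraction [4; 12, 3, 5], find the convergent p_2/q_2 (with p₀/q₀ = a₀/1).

151/37

Using pₖ = aₖpₖ₋₁ + pₖ₋₂, qₖ = aₖqₖ₋₁ + qₖ₋₂ (with p₋₁=1, p₋₂=0, q₋₁=0, q₋₂=1):
  k=0: a=4, p=4, q=1
  k=1: a=12, p=49, q=12
  k=2: a=3, p=151, q=37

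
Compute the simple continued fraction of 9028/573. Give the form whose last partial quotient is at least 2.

9028 = 15*573 + 433
573 = 1*433 + 140
433 = 3*140 + 13
140 = 10*13 + 10
13 = 1*10 + 3
10 = 3*3 + 1
3 = 3*1 + 0  (stop)
So 9028/573 = [15; 1, 3, 10, 1, 3, 3].

[15; 1, 3, 10, 1, 3, 3]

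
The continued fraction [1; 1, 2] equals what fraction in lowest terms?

Fold from the inside: start with 2/1.
  1 + 1/2 = 3/2
  1 + 2/3 = 5/3

5/3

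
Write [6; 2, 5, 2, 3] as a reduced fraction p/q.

536/83

Fold from the inside: start with 3/1.
  2 + 1/3 = 7/3
  5 + 3/7 = 38/7
  2 + 7/38 = 83/38
  6 + 38/83 = 536/83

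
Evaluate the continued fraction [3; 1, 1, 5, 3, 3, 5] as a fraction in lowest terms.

Using pₖ = aₖpₖ₋₁ + pₖ₋₂ and qₖ = aₖqₖ₋₁ + qₖ₋₂:
  k=0: a=3, p=3, q=1
  k=1: a=1, p=4, q=1
  k=2: a=1, p=7, q=2
  k=3: a=5, p=39, q=11
  k=4: a=3, p=124, q=35
  k=5: a=3, p=411, q=116
  k=6: a=5, p=2179, q=615

2179/615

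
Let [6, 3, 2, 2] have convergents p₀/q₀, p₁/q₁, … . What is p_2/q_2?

44/7

Using pₖ = aₖpₖ₋₁ + pₖ₋₂, qₖ = aₖqₖ₋₁ + qₖ₋₂ (with p₋₁=1, p₋₂=0, q₋₁=0, q₋₂=1):
  k=0: a=6, p=6, q=1
  k=1: a=3, p=19, q=3
  k=2: a=2, p=44, q=7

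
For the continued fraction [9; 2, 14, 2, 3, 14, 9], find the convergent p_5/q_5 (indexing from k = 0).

28317/2986

Using pₖ = aₖpₖ₋₁ + pₖ₋₂, qₖ = aₖqₖ₋₁ + qₖ₋₂ (with p₋₁=1, p₋₂=0, q₋₁=0, q₋₂=1):
  k=0: a=9, p=9, q=1
  k=1: a=2, p=19, q=2
  k=2: a=14, p=275, q=29
  k=3: a=2, p=569, q=60
  k=4: a=3, p=1982, q=209
  k=5: a=14, p=28317, q=2986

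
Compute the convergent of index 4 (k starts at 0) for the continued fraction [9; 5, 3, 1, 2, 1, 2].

533/58

Using pₖ = aₖpₖ₋₁ + pₖ₋₂, qₖ = aₖqₖ₋₁ + qₖ₋₂ (with p₋₁=1, p₋₂=0, q₋₁=0, q₋₂=1):
  k=0: a=9, p=9, q=1
  k=1: a=5, p=46, q=5
  k=2: a=3, p=147, q=16
  k=3: a=1, p=193, q=21
  k=4: a=2, p=533, q=58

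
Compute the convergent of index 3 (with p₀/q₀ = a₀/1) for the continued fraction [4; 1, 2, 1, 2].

19/4

Using pₖ = aₖpₖ₋₁ + pₖ₋₂, qₖ = aₖqₖ₋₁ + qₖ₋₂ (with p₋₁=1, p₋₂=0, q₋₁=0, q₋₂=1):
  k=0: a=4, p=4, q=1
  k=1: a=1, p=5, q=1
  k=2: a=2, p=14, q=3
  k=3: a=1, p=19, q=4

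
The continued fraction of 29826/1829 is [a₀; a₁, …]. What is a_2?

29826 = 16·1829 + 562   →  a_0 = 16
1829 = 3·562 + 143   →  a_1 = 3
562 = 3·143 + 133   →  a_2 = 3

3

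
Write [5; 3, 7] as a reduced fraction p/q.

117/22

Fold from the inside: start with 7/1.
  3 + 1/7 = 22/7
  5 + 7/22 = 117/22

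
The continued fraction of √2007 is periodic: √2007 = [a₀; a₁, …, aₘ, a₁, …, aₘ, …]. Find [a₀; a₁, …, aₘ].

a₀ = ⌊√2007⌋ = 44.
With m₀=0, d₀=1 and mₖ₊₁ = dₖaₖ − mₖ, dₖ₊₁ = (n − mₖ₊₁²)/dₖ, aₖ₊₁ = ⌊(a₀+mₖ₊₁)/dₖ₊₁⌋:
  k=1: m=44, d=71, a=1
  k=2: m=27, d=18, a=3
  k=3: m=27, d=71, a=1
  k=4: m=44, d=1, a=88
d=1 and a=2a₀=88 at k=4, so the next step gives (m, d) = (44, 71) again — its k=1 value — and the period has length 4.

[44; 1, 3, 1, 88]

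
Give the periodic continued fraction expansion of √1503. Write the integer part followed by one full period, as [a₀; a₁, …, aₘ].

a₀ = ⌊√1503⌋ = 38.
With m₀=0, d₀=1 and mₖ₊₁ = dₖaₖ − mₖ, dₖ₊₁ = (n − mₖ₊₁²)/dₖ, aₖ₊₁ = ⌊(a₀+mₖ₊₁)/dₖ₊₁⌋:
  k=1: m=38, d=59, a=1
  k=2: m=21, d=18, a=3
  k=3: m=33, d=23, a=3
  k=4: m=36, d=9, a=8
  k=5: m=36, d=23, a=3
  k=6: m=33, d=18, a=3
  k=7: m=21, d=59, a=1
  k=8: m=38, d=1, a=76
d=1 and a=2a₀=76 at k=8, so the next step gives (m, d) = (38, 59) again — its k=1 value — and the period has length 8.

[38; 1, 3, 3, 8, 3, 3, 1, 76]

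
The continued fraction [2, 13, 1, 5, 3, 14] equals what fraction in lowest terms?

7802/3765

Fold from the inside: start with 14/1.
  3 + 1/14 = 43/14
  5 + 14/43 = 229/43
  1 + 43/229 = 272/229
  13 + 229/272 = 3765/272
  2 + 272/3765 = 7802/3765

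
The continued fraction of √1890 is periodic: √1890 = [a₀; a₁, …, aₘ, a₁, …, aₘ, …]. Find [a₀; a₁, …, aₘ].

[43; 2, 9, 6, 9, 2, 86]

a₀ = ⌊√1890⌋ = 43.
With m₀=0, d₀=1 and mₖ₊₁ = dₖaₖ − mₖ, dₖ₊₁ = (n − mₖ₊₁²)/dₖ, aₖ₊₁ = ⌊(a₀+mₖ₊₁)/dₖ₊₁⌋:
  k=1: m=43, d=41, a=2
  k=2: m=39, d=9, a=9
  k=3: m=42, d=14, a=6
  k=4: m=42, d=9, a=9
  k=5: m=39, d=41, a=2
  k=6: m=43, d=1, a=86
d=1 and a=2a₀=86 at k=6, so the next step gives (m, d) = (43, 41) again — its k=1 value — and the period has length 6.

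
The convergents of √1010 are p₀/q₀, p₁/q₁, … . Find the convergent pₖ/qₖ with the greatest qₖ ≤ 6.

159/5

√1010 = [31; 1, 3, 1, 1, 3, 1, 62, …] (period length 7).
Convergents:
  p_0/q_0 = 31/1
  p_1/q_1 = 32/1
  p_2/q_2 = 127/4
  p_3/q_3 = 159/5
  p_4/q_4 = 286/9
q_3 = 5 ≤ 6 < 9 = q_4, so the answer is 159/5.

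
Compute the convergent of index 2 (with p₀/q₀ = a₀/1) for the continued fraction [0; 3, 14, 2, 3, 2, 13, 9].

Using pₖ = aₖpₖ₋₁ + pₖ₋₂, qₖ = aₖqₖ₋₁ + qₖ₋₂ (with p₋₁=1, p₋₂=0, q₋₁=0, q₋₂=1):
  k=0: a=0, p=0, q=1
  k=1: a=3, p=1, q=3
  k=2: a=14, p=14, q=43

14/43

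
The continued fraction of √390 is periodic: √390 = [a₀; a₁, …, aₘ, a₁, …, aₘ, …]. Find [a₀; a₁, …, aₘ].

[19; 1, 2, 1, 38]

a₀ = ⌊√390⌋ = 19.
With m₀=0, d₀=1 and mₖ₊₁ = dₖaₖ − mₖ, dₖ₊₁ = (n − mₖ₊₁²)/dₖ, aₖ₊₁ = ⌊(a₀+mₖ₊₁)/dₖ₊₁⌋:
  k=1: m=19, d=29, a=1
  k=2: m=10, d=10, a=2
  k=3: m=10, d=29, a=1
  k=4: m=19, d=1, a=38
d=1 and a=2a₀=38 at k=4, so the next step gives (m, d) = (19, 29) again — its k=1 value — and the period has length 4.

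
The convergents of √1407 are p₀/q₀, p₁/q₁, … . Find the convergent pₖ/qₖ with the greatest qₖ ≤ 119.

3751/100

√1407 = [37; 1, 1, 24, 1, 1, 74, …] (period length 6).
Convergents:
  p_0/q_0 = 37/1
  p_1/q_1 = 38/1
  p_2/q_2 = 75/2
  p_3/q_3 = 1838/49
  p_4/q_4 = 1913/51
  p_5/q_5 = 3751/100
  p_6/q_6 = 279487/7451
q_5 = 100 ≤ 119 < 7451 = q_6, so the answer is 3751/100.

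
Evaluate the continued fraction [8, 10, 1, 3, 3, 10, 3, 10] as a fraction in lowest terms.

Fold from the inside: start with 10/1.
  3 + 1/10 = 31/10
  10 + 10/31 = 320/31
  3 + 31/320 = 991/320
  3 + 320/991 = 3293/991
  1 + 991/3293 = 4284/3293
  10 + 3293/4284 = 46133/4284
  8 + 4284/46133 = 373348/46133

373348/46133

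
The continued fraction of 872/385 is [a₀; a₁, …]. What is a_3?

3

872 = 2·385 + 102   →  a_0 = 2
385 = 3·102 + 79   →  a_1 = 3
102 = 1·79 + 23   →  a_2 = 1
79 = 3·23 + 10   →  a_3 = 3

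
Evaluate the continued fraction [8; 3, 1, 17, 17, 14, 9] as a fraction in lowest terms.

1274639/154436

Using pₖ = aₖpₖ₋₁ + pₖ₋₂ and qₖ = aₖqₖ₋₁ + qₖ₋₂:
  k=0: a=8, p=8, q=1
  k=1: a=3, p=25, q=3
  k=2: a=1, p=33, q=4
  k=3: a=17, p=586, q=71
  k=4: a=17, p=9995, q=1211
  k=5: a=14, p=140516, q=17025
  k=6: a=9, p=1274639, q=154436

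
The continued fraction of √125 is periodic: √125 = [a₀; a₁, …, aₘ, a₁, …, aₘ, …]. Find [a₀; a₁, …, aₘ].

a₀ = ⌊√125⌋ = 11.
With m₀=0, d₀=1 and mₖ₊₁ = dₖaₖ − mₖ, dₖ₊₁ = (n − mₖ₊₁²)/dₖ, aₖ₊₁ = ⌊(a₀+mₖ₊₁)/dₖ₊₁⌋:
  k=1: m=11, d=4, a=5
  k=2: m=9, d=11, a=1
  k=3: m=2, d=11, a=1
  k=4: m=9, d=4, a=5
  k=5: m=11, d=1, a=22
d=1 and a=2a₀=22 at k=5, so the next step gives (m, d) = (11, 4) again — its k=1 value — and the period has length 5.

[11; 5, 1, 1, 5, 22]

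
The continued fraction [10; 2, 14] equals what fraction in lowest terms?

304/29

Using pₖ = aₖpₖ₋₁ + pₖ₋₂ and qₖ = aₖqₖ₋₁ + qₖ₋₂:
  k=0: a=10, p=10, q=1
  k=1: a=2, p=21, q=2
  k=2: a=14, p=304, q=29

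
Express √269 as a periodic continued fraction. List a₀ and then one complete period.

[16; 2, 2, 32]

a₀ = ⌊√269⌋ = 16.
With m₀=0, d₀=1 and mₖ₊₁ = dₖaₖ − mₖ, dₖ₊₁ = (n − mₖ₊₁²)/dₖ, aₖ₊₁ = ⌊(a₀+mₖ₊₁)/dₖ₊₁⌋:
  k=1: m=16, d=13, a=2
  k=2: m=10, d=13, a=2
  k=3: m=16, d=1, a=32
d=1 and a=2a₀=32 at k=3, so the next step gives (m, d) = (16, 13) again — its k=1 value — and the period has length 3.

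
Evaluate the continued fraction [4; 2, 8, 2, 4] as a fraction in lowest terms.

Fold from the inside: start with 4/1.
  2 + 1/4 = 9/4
  8 + 4/9 = 76/9
  2 + 9/76 = 161/76
  4 + 76/161 = 720/161

720/161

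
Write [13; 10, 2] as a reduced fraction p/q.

275/21

Fold from the inside: start with 2/1.
  10 + 1/2 = 21/2
  13 + 2/21 = 275/21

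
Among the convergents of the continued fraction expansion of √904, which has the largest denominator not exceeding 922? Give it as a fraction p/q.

27090/901

√904 = [30; 15, 60, …] (period length 2).
Convergents:
  p_0/q_0 = 30/1
  p_1/q_1 = 451/15
  p_2/q_2 = 27090/901
  p_3/q_3 = 406801/13530
q_2 = 901 ≤ 922 < 13530 = q_3, so the answer is 27090/901.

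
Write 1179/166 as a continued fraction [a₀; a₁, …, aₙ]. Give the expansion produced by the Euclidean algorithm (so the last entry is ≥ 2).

1179 = 7×166 + 17
166 = 9×17 + 13
17 = 1×13 + 4
13 = 3×4 + 1
4 = 4×1 + 0  (stop)
So 1179/166 = [7; 9, 1, 3, 4].

[7; 9, 1, 3, 4]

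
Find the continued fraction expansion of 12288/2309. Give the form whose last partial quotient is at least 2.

12288 = 5×2309 + 743
2309 = 3×743 + 80
743 = 9×80 + 23
80 = 3×23 + 11
23 = 2×11 + 1
11 = 11×1 + 0  (stop)
So 12288/2309 = [5; 3, 9, 3, 2, 11].

[5; 3, 9, 3, 2, 11]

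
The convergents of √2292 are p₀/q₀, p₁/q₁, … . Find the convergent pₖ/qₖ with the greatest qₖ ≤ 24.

√2292 = [47; 1, 6, 1, 94, …] (period length 4).
Convergents:
  p_0/q_0 = 47/1
  p_1/q_1 = 48/1
  p_2/q_2 = 335/7
  p_3/q_3 = 383/8
  p_4/q_4 = 36337/759
q_3 = 8 ≤ 24 < 759 = q_4, so the answer is 383/8.

383/8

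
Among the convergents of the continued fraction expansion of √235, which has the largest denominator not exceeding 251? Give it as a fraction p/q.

√235 = [15; 3, 30, …] (period length 2).
Convergents:
  p_0/q_0 = 15/1
  p_1/q_1 = 46/3
  p_2/q_2 = 1395/91
  p_3/q_3 = 4231/276
q_2 = 91 ≤ 251 < 276 = q_3, so the answer is 1395/91.

1395/91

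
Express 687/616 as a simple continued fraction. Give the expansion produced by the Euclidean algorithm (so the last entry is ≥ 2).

687 = 1*616 + 71
616 = 8*71 + 48
71 = 1*48 + 23
48 = 2*23 + 2
23 = 11*2 + 1
2 = 2*1 + 0  (stop)
So 687/616 = [1; 8, 1, 2, 11, 2].

[1; 8, 1, 2, 11, 2]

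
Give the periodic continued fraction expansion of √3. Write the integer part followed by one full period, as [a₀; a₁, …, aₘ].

a₀ = ⌊√3⌋ = 1.
With m₀=0, d₀=1 and mₖ₊₁ = dₖaₖ − mₖ, dₖ₊₁ = (n − mₖ₊₁²)/dₖ, aₖ₊₁ = ⌊(a₀+mₖ₊₁)/dₖ₊₁⌋:
  k=1: m=1, d=2, a=1
  k=2: m=1, d=1, a=2
d=1 and a=2a₀=2 at k=2, so the next step gives (m, d) = (1, 2) again — its k=1 value — and the period has length 2.

[1; 1, 2]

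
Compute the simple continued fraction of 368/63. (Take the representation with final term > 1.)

368 = 5·63 + 53
63 = 1·53 + 10
53 = 5·10 + 3
10 = 3·3 + 1
3 = 3·1 + 0  (stop)
So 368/63 = [5; 1, 5, 3, 3].

[5; 1, 5, 3, 3]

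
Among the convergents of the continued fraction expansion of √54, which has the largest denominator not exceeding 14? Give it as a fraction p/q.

√54 = [7; 2, 1, 6, 1, 2, 14, …] (period length 6).
Convergents:
  p_0/q_0 = 7/1
  p_1/q_1 = 15/2
  p_2/q_2 = 22/3
  p_3/q_3 = 147/20
q_2 = 3 ≤ 14 < 20 = q_3, so the answer is 22/3.

22/3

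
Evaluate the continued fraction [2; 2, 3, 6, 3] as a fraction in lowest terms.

338/139

Fold from the inside: start with 3/1.
  6 + 1/3 = 19/3
  3 + 3/19 = 60/19
  2 + 19/60 = 139/60
  2 + 60/139 = 338/139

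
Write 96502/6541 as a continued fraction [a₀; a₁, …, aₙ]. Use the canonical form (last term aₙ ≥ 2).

96502 = 14×6541 + 4928
6541 = 1×4928 + 1613
4928 = 3×1613 + 89
1613 = 18×89 + 11
89 = 8×11 + 1
11 = 11×1 + 0  (stop)
So 96502/6541 = [14; 1, 3, 18, 8, 11].

[14; 1, 3, 18, 8, 11]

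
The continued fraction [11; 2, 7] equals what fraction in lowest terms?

Fold from the inside: start with 7/1.
  2 + 1/7 = 15/7
  11 + 7/15 = 172/15

172/15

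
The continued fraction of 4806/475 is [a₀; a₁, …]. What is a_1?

4806 = 10·475 + 56   →  a_0 = 10
475 = 8·56 + 27   →  a_1 = 8

8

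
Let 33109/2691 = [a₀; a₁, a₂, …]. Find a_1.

33109 = 12·2691 + 817   →  a_0 = 12
2691 = 3·817 + 240   →  a_1 = 3

3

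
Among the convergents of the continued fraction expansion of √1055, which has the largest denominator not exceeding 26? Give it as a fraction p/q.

812/25

√1055 = [32; 2, 12, 2, 64, …] (period length 4).
Convergents:
  p_0/q_0 = 32/1
  p_1/q_1 = 65/2
  p_2/q_2 = 812/25
  p_3/q_3 = 1689/52
q_2 = 25 ≤ 26 < 52 = q_3, so the answer is 812/25.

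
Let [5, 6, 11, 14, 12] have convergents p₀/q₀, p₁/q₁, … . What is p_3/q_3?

4875/944

Using pₖ = aₖpₖ₋₁ + pₖ₋₂, qₖ = aₖqₖ₋₁ + qₖ₋₂ (with p₋₁=1, p₋₂=0, q₋₁=0, q₋₂=1):
  k=0: a=5, p=5, q=1
  k=1: a=6, p=31, q=6
  k=2: a=11, p=346, q=67
  k=3: a=14, p=4875, q=944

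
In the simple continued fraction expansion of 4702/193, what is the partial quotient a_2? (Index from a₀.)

4702 = 24·193 + 70   →  a_0 = 24
193 = 2·70 + 53   →  a_1 = 2
70 = 1·53 + 17   →  a_2 = 1

1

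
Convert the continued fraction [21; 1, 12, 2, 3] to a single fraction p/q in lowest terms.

2061/94

Fold from the inside: start with 3/1.
  2 + 1/3 = 7/3
  12 + 3/7 = 87/7
  1 + 7/87 = 94/87
  21 + 87/94 = 2061/94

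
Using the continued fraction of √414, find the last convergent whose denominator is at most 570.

√414 = [20; 2, 1, 7, 2, 7, 1, 2, 40, …] (period length 8).
Convergents:
  p_0/q_0 = 20/1
  p_1/q_1 = 41/2
  p_2/q_2 = 61/3
  p_3/q_3 = 468/23
  p_4/q_4 = 997/49
  p_5/q_5 = 7447/366
  p_6/q_6 = 8444/415
  p_7/q_7 = 24335/1196
q_6 = 415 ≤ 570 < 1196 = q_7, so the answer is 8444/415.

8444/415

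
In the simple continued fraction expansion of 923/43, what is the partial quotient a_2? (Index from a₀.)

6

923 = 21·43 + 20   →  a_0 = 21
43 = 2·20 + 3   →  a_1 = 2
20 = 6·3 + 2   →  a_2 = 6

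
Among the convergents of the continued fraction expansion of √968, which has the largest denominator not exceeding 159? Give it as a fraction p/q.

2209/71

√968 = [31; 8, 1, 6, 1, 8, 62, …] (period length 6).
Convergents:
  p_0/q_0 = 31/1
  p_1/q_1 = 249/8
  p_2/q_2 = 280/9
  p_3/q_3 = 1929/62
  p_4/q_4 = 2209/71
  p_5/q_5 = 19601/630
q_4 = 71 ≤ 159 < 630 = q_5, so the answer is 2209/71.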